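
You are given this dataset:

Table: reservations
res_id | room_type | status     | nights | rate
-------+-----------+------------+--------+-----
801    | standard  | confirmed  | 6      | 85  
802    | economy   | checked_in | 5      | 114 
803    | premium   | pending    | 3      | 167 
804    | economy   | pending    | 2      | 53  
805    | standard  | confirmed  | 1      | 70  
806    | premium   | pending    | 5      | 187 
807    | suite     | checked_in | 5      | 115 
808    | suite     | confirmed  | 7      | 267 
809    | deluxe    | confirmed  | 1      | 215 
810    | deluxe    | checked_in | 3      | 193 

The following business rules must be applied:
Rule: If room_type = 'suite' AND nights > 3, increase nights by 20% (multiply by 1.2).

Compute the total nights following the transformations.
40.4

Step 1: Find records where room_type = 'suite' AND nights > 3
Step 2: 2 records match, summing to 12
Step 3: After multiplier: 12 × 1.2 = 14.4
Step 4: Unaffected records sum: 26
Step 5: Final sum = 14.4 + 26 = 40.4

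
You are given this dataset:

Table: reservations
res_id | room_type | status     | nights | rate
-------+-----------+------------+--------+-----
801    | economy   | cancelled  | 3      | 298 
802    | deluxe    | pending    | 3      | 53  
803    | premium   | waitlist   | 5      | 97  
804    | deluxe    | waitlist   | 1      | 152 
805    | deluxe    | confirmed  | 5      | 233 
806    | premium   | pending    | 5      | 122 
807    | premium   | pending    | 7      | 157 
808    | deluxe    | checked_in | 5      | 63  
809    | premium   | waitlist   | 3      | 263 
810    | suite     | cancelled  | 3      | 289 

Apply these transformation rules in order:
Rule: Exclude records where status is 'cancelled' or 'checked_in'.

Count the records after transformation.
7

Step 1: Count records to exclude
  - 2 (cancelled) + 1 (checked_in) = 3 records
Step 2: Total records: 10
Step 3: Remaining = 10 - 3 = 7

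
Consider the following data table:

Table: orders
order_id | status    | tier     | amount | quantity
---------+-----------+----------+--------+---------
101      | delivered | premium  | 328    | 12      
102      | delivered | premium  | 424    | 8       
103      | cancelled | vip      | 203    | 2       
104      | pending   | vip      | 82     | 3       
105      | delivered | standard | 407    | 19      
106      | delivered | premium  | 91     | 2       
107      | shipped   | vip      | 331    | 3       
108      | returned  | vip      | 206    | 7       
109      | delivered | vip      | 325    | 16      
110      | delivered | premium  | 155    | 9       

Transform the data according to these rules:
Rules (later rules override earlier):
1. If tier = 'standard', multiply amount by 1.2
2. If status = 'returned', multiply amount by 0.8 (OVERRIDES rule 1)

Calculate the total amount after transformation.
2592.2

Step 1: Rule 2 takes priority for records with status = 'returned'
  - 1 records: 206 × 0.8 = 164.8
Step 2: Rule 1 applies to remaining records with tier = 'standard'
  - 1 records: 407 × 1.2 = 488.4
Step 3: Other records unchanged: 1939
Step 4: Final sum = 164.8 + 488.4 + 1939 = 2592.2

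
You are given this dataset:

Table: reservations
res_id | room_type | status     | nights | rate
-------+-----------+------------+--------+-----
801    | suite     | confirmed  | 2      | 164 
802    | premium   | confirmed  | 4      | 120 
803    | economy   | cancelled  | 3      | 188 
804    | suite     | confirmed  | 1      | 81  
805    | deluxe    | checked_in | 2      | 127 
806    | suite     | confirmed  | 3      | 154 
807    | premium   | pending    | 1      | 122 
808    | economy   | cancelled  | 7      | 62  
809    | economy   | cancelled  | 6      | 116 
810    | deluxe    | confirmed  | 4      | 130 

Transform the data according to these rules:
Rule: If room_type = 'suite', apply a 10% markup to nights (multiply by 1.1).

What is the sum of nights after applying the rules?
33.6

Step 1: Records with room_type = 'suite' have total nights = 6
Step 2: Apply multiplier: 6 × 1.1 = 6.6
Step 3: Other records total: 27
Step 4: Final sum = 6.6 + 27 = 33.6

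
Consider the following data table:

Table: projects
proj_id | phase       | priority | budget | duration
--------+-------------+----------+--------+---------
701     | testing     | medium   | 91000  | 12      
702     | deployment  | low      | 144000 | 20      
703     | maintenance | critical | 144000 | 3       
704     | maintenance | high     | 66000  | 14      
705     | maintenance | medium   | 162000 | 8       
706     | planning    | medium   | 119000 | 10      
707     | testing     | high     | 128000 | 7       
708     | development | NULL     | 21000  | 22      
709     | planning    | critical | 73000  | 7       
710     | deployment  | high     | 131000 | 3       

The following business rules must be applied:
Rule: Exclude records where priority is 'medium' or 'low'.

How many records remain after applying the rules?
6

Step 1: Count records to exclude
  - 3 (medium) + 1 (low) = 4 records
Step 2: Total records: 10
Step 3: Remaining = 10 - 4 = 6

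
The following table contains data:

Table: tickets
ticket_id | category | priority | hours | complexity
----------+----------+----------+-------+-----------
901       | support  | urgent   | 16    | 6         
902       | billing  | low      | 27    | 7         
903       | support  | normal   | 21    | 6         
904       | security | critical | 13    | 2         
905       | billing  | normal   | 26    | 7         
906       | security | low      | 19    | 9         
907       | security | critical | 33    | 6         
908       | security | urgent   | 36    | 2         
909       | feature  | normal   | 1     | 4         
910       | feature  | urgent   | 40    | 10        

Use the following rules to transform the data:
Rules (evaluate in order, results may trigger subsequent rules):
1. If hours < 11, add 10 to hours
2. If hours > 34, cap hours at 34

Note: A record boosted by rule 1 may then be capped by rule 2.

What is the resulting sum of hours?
234

Step 1: Apply rule 1 to records with hours < 11
  - 1 records get bonus of 10
  - Of these, 0 records then exceed 34 and get capped
Step 2: Apply rule 2 to records with hours > 34
  - 2 records (original) are capped
Step 3: Calculate final sum = 234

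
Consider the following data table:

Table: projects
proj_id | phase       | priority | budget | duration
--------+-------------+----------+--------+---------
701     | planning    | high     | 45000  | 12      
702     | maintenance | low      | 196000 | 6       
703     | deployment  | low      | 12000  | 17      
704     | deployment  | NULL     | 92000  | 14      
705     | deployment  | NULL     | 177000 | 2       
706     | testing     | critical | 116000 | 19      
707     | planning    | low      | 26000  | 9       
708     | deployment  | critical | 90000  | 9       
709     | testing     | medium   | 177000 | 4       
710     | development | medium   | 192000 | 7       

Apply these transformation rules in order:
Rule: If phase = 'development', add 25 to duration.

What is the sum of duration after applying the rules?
124

Step 1: Count records where phase = 'development': 1
Step 2: Total bonus added: 1 × 25 = 25
Step 3: Original sum of duration: 99
Step 4: Final sum = 99 + 25 = 124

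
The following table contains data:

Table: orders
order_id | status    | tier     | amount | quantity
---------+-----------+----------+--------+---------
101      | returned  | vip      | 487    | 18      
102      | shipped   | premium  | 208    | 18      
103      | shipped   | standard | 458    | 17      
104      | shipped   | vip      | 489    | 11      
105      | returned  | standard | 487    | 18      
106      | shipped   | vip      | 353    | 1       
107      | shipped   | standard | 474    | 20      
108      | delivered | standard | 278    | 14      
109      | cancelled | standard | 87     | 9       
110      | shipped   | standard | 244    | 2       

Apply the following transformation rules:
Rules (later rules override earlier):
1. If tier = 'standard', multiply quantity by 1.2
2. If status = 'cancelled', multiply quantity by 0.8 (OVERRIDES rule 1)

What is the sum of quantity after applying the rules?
140.4

Step 1: Rule 2 takes priority for records with status = 'cancelled'
  - 1 records: 9 × 0.8 = 7.2
Step 2: Rule 1 applies to remaining records with tier = 'standard'
  - 5 records: 71 × 1.2 = 85.2
Step 3: Other records unchanged: 48
Step 4: Final sum = 7.2 + 85.2 + 48 = 140.4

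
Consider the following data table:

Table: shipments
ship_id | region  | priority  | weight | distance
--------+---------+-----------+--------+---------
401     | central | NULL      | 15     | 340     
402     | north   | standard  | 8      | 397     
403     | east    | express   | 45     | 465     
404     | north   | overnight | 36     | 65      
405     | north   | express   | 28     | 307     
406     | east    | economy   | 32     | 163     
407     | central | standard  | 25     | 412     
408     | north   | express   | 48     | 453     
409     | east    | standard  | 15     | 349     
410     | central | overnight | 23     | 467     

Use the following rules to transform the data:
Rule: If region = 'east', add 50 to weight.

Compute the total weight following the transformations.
425

Step 1: Count records where region = 'east': 3
Step 2: Total bonus added: 3 × 50 = 150
Step 3: Original sum of weight: 275
Step 4: Final sum = 275 + 150 = 425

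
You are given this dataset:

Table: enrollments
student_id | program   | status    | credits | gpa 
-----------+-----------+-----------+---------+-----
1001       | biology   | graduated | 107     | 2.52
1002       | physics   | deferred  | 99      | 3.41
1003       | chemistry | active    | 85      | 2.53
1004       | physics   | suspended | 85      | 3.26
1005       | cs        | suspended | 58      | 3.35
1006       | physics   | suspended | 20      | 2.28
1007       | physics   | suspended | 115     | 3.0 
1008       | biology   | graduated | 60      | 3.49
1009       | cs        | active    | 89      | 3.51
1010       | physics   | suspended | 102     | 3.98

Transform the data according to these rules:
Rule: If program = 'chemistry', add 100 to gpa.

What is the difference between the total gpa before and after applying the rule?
100.0

Step 1: Original sum of gpa = 31.33
Step 2: 1 records have program = 'chemistry'
Step 3: Each affected record changes by 100
Step 4: Total change = 1 × 100 = 100
Step 5: New sum = 31.33 + 100 = 131.33
Step 6: Difference = |131.33 - 31.33| = 100.0
        (Sum increased by 100.0)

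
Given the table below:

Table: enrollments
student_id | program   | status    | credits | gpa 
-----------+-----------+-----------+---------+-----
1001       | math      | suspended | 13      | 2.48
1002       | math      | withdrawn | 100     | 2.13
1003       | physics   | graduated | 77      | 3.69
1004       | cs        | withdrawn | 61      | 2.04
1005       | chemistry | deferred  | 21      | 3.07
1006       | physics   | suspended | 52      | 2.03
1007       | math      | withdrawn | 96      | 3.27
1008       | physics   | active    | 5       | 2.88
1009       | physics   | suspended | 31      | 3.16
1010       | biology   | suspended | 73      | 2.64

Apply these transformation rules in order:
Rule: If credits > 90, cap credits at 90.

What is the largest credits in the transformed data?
90

Step 1: Original maximum credits = 100
Step 2: Apply cap at 90
Step 3: 2 records had credits > 90 and were capped
Step 4: Maximum after transformation = 90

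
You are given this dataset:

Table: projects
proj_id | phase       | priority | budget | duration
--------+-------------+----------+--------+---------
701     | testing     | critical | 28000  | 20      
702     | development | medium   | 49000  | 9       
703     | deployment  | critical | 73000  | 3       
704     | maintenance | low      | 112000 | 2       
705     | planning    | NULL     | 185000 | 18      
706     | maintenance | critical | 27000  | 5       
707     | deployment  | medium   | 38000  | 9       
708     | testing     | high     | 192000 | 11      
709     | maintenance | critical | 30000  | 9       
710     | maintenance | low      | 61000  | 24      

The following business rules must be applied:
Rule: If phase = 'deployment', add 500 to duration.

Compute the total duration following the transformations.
1110

Step 1: Count records where phase = 'deployment': 2
Step 2: Total bonus added: 2 × 500 = 1000
Step 3: Original sum of duration: 110
Step 4: Final sum = 110 + 1000 = 1110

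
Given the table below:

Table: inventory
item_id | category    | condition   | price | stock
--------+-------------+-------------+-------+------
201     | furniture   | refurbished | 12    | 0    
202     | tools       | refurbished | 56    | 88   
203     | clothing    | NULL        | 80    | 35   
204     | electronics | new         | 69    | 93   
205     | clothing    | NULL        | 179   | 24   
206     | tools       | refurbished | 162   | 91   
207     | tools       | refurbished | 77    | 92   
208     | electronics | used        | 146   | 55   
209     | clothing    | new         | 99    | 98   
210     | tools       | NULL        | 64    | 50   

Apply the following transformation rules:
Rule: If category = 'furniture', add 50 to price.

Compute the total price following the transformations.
994

Step 1: Count records where category = 'furniture': 1
Step 2: Total bonus added: 1 × 50 = 50
Step 3: Original sum of price: 944
Step 4: Final sum = 944 + 50 = 994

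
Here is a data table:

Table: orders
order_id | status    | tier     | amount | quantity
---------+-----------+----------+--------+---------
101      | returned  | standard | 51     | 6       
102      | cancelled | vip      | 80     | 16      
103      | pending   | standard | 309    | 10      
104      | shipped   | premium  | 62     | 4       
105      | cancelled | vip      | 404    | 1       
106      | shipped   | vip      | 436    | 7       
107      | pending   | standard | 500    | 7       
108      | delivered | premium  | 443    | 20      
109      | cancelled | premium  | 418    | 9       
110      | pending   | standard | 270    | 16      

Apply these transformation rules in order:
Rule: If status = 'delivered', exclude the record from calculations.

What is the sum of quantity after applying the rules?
76

Step 1: Identify records where status = 'delivered'
Step 2: The excluded records sum to 20
Step 3: Original total quantity = 96
Step 4: Remaining total = 96 - 20 = 76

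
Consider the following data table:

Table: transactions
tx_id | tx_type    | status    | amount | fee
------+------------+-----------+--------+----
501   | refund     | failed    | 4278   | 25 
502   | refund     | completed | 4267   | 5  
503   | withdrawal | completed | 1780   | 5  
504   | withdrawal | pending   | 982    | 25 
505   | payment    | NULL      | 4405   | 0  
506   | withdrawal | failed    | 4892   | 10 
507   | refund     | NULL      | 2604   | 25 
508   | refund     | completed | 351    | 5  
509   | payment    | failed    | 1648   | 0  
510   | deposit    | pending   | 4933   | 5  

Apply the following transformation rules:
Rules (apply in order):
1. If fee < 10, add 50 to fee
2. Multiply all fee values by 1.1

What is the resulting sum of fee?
445.5

Step 1: Apply Rule 1 - Add 50 to records with fee < 10
  - 6 records affected: 20 + (6 × 50) = 320
  - Unaffected records: 85
  - Sum after Rule 1: 405
Step 2: Apply Rule 2 - Multiply all by 1.1
  - 405 × 1.1 = 445.5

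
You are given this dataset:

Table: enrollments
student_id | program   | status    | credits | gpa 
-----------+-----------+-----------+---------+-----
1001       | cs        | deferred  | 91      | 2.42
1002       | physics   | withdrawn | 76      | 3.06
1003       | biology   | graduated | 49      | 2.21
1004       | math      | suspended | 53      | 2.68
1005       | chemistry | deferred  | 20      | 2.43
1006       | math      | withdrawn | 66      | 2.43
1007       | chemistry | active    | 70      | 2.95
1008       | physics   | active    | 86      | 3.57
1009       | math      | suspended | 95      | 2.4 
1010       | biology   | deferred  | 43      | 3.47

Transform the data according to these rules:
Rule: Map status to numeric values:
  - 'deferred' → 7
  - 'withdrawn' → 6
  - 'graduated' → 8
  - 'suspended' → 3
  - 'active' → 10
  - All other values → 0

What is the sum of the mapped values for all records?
67

Step 1: Apply mapping to each record
Step 2: Count by status:
  'deferred': 3 records × 7 = 21
  'withdrawn': 2 records × 6 = 12
  'graduated': 1 records × 8 = 8
  'suspended': 2 records × 3 = 6
  'active': 2 records × 10 = 20
Step 3: Sum all mapped values = 67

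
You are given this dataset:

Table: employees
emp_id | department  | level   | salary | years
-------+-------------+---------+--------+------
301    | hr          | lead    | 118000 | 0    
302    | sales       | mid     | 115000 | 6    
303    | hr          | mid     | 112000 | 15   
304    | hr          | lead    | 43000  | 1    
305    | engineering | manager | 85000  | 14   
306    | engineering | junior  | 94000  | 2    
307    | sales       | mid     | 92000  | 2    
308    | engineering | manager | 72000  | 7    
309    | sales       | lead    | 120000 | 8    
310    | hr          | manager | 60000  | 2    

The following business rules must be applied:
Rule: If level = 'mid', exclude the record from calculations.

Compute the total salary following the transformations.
592000

Step 1: Identify records where level = 'mid'
Step 2: The excluded records sum to 319000
Step 3: Original total salary = 911000
Step 4: Remaining total = 911000 - 319000 = 592000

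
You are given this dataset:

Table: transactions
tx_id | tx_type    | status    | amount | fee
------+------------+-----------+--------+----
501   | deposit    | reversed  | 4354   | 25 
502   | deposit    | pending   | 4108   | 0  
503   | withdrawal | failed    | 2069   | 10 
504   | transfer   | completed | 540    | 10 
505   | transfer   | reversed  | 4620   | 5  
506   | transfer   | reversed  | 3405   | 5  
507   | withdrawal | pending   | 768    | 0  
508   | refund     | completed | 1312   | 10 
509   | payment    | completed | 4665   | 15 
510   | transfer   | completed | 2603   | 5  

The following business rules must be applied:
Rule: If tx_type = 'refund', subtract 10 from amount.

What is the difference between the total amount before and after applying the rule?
10

Step 1: Original sum of amount = 28444
Step 2: 1 records have tx_type = 'refund'
Step 3: Each affected record changes by -10
Step 4: Total change = 1 × -10 = -10
Step 5: New sum = 28444 + -10 = 28434
Step 6: Difference = |28434 - 28444| = 10
        (Sum decreased by 10)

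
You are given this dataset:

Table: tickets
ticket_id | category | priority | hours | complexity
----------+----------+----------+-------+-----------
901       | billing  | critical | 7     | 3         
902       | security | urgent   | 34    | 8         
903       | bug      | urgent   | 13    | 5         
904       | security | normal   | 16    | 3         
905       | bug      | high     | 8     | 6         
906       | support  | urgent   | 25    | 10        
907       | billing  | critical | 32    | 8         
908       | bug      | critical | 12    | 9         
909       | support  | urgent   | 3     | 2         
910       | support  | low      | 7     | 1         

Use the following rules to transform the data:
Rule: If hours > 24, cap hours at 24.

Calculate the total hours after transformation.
138

Step 1: 3 records have hours > 24
Step 2: These records originally summed to 91
Step 3: After capping: 3 × 24 = 72
Step 4: Unaffected records sum: 66
Step 5: Final sum = 72 + 66 = 138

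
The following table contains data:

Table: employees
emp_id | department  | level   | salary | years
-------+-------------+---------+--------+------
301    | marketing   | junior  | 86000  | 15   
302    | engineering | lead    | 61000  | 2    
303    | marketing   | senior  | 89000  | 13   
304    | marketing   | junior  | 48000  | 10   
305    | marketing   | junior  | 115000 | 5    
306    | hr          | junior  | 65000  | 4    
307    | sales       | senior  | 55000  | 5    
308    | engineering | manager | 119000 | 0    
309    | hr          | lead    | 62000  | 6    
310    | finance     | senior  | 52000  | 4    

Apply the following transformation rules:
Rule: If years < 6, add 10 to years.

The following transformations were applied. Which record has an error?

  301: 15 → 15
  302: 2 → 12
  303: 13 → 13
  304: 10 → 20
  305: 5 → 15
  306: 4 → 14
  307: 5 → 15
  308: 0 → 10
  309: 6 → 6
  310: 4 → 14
Record 304 has an error. The correct transformed value should be 10, not 20.

Step 1: Check each record against the rule
Step 2: Record 304 has years = 10
Step 3: Since 10 >= 6, the bonus should not have been applied
Step 4: Correct value = 10, but claimed value = 20
Conclusion: Record 304 has the error.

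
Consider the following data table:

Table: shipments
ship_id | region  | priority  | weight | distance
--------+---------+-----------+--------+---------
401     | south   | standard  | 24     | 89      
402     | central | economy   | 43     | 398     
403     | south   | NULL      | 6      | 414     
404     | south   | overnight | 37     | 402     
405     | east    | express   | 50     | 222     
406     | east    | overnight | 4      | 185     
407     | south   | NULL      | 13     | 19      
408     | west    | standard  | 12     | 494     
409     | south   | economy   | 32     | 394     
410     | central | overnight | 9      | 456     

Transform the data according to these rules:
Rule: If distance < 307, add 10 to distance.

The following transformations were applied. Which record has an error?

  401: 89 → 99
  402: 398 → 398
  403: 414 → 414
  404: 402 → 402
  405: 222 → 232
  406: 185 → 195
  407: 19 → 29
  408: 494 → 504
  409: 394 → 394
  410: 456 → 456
Record 408 has an error. The correct transformed value should be 494, not 504.

Step 1: Check each record against the rule
Step 2: Record 408 has distance = 494
Step 3: Since 494 >= 307, the bonus should not have been applied
Step 4: Correct value = 494, but claimed value = 504
Conclusion: Record 408 has the error.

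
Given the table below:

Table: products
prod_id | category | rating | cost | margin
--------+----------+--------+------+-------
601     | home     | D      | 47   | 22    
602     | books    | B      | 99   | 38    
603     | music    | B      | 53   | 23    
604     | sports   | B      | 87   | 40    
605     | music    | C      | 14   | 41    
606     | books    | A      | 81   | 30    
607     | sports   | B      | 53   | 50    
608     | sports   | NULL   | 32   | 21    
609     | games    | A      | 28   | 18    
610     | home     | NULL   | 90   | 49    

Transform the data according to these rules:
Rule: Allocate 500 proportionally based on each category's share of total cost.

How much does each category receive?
books: 154.11, games: 23.97, home: 117.29, music: 57.36, sports: 147.26

Step 1: Calculate total cost = 584
Step 2: Calculate each category's proportion:
  books: 180/584 = 30.82% → 154.11
  games: 28/584 = 4.79% → 23.97
  home: 137/584 = 23.46% → 117.29
  music: 67/584 = 11.47% → 57.36
  sports: 172/584 = 29.45% → 147.26
Step 3: Verify: sum of allocations ≈ 500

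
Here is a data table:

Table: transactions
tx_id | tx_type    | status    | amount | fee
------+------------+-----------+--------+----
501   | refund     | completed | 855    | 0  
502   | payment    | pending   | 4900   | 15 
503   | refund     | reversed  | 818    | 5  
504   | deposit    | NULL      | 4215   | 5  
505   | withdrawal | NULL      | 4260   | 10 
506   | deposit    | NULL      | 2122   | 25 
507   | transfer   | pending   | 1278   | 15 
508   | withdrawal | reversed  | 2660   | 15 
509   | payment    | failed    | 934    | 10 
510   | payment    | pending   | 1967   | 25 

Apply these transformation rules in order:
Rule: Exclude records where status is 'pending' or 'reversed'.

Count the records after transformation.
5

Step 1: Count records to exclude
  - 3 (pending) + 2 (reversed) = 5 records
Step 2: Total records: 10
Step 3: Remaining = 10 - 5 = 5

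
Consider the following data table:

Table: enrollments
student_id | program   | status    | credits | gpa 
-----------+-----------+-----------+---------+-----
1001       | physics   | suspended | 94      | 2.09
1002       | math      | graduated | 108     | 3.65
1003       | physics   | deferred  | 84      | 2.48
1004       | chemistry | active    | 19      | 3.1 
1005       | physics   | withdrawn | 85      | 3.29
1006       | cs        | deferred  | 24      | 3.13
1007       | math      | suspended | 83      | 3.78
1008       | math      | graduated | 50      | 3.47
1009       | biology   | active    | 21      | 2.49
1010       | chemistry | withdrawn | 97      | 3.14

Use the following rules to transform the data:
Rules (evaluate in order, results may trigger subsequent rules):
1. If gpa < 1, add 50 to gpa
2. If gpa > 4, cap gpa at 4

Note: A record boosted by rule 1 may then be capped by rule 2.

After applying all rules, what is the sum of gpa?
30.62

Step 1: Apply rule 1 to records with gpa < 1
  - 0 records get bonus of 50
  - Of these, 0 records then exceed 4 and get capped
Step 2: Apply rule 2 to records with gpa > 4
  - 0 records (original) are capped
Step 3: Calculate final sum = 30.62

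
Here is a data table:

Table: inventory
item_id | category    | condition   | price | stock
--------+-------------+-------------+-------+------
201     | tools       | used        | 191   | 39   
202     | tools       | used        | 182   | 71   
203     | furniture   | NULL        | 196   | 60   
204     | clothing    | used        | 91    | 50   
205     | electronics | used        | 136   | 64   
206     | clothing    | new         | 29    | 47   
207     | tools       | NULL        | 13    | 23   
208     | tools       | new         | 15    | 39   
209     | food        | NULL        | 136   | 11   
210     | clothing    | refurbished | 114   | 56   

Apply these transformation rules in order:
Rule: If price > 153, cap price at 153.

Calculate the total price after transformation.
993

Step 1: 3 records have price > 153
Step 2: These records originally summed to 569
Step 3: After capping: 3 × 153 = 459
Step 4: Unaffected records sum: 534
Step 5: Final sum = 459 + 534 = 993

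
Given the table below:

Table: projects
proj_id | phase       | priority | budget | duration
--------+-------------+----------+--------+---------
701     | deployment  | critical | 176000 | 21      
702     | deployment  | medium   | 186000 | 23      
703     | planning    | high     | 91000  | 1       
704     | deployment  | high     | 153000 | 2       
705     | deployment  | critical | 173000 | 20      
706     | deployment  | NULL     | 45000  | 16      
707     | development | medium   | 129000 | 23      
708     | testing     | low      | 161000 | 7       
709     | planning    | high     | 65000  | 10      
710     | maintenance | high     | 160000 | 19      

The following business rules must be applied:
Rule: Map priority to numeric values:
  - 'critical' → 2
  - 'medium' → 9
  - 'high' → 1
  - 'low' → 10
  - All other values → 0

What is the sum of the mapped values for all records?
36

Step 1: Apply mapping to each record
Step 2: Count by status:
  'critical': 2 records × 2 = 4
  'medium': 2 records × 9 = 18
  'high': 4 records × 1 = 4
  'low': 1 records × 10 = 10
Step 3: Sum all mapped values = 36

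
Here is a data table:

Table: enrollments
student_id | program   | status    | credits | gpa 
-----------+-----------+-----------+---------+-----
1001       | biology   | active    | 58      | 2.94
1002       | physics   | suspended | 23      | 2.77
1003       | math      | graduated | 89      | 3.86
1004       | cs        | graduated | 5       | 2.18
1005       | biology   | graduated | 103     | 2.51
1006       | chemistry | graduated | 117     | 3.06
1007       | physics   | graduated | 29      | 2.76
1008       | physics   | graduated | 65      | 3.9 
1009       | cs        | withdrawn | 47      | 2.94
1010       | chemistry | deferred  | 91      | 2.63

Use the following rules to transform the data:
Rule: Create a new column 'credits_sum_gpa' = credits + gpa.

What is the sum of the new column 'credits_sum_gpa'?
656.55

Step 1: For each record, compute credits + gpa
Example calculations:
  58 + 2.94 = 60.94
  23 + 2.77 = 25.77
  89 + 3.86 = 92.86
  ...
Step 2: Sum all derived values
Step 3: Total = 656.55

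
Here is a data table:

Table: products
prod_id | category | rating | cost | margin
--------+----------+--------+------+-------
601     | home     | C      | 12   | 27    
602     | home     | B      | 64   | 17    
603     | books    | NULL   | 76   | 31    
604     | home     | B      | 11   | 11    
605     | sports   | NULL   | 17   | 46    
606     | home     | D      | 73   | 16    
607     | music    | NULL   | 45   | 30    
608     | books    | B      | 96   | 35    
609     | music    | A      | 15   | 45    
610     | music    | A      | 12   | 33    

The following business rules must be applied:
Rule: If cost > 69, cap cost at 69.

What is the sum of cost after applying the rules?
383

Step 1: 3 records have cost > 69
Step 2: These records originally summed to 245
Step 3: After capping: 3 × 69 = 207
Step 4: Unaffected records sum: 176
Step 5: Final sum = 207 + 176 = 383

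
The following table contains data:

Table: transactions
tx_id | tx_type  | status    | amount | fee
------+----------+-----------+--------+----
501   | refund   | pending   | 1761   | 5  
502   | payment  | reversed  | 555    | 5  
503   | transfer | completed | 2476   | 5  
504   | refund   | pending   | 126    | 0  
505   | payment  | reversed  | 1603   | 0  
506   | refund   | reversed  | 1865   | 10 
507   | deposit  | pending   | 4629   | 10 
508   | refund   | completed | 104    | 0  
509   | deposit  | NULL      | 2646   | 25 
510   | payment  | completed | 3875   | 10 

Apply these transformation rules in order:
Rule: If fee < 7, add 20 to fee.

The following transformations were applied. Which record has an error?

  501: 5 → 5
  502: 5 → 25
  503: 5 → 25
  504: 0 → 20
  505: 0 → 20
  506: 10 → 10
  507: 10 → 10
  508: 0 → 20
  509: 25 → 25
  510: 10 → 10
Record 501 has an error. The correct transformed value should be 25, not 5.

Step 1: Check each record against the rule
Step 2: Record 501 has fee = 5
Step 3: Since 5 < 7, the bonus should have been applied
Step 4: Correct value = 25, but claimed value = 5
Conclusion: Record 501 has the error.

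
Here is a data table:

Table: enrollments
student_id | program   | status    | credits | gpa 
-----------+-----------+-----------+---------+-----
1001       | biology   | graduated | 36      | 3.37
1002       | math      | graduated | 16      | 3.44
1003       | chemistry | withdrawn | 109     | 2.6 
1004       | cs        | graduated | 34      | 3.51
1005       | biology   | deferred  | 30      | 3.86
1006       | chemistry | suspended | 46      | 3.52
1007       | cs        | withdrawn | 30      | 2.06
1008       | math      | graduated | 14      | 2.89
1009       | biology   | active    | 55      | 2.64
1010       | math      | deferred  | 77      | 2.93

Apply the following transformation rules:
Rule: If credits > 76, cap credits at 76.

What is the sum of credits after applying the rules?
413

Step 1: 2 records have credits > 76
Step 2: These records originally summed to 186
Step 3: After capping: 2 × 76 = 152
Step 4: Unaffected records sum: 261
Step 5: Final sum = 152 + 261 = 413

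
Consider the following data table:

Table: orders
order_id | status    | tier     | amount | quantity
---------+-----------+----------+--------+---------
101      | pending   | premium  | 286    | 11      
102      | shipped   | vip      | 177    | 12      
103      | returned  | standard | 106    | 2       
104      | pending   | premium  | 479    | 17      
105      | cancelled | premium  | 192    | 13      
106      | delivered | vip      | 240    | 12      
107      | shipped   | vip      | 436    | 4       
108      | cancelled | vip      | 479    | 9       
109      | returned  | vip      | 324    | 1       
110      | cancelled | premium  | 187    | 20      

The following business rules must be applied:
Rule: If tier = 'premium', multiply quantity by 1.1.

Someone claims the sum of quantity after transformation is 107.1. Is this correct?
Yes, the result is correct.

Step 1: Calculate the correct sum after transformation
Step 2: Apply multiplier 1.1 to records where tier = 'premium'
Step 3: Correct result = 107.1
Step 4: Claimed result = 107.1
Step 5: 107.1 = 107.1 ✓
Conclusion: The claimed result is correct.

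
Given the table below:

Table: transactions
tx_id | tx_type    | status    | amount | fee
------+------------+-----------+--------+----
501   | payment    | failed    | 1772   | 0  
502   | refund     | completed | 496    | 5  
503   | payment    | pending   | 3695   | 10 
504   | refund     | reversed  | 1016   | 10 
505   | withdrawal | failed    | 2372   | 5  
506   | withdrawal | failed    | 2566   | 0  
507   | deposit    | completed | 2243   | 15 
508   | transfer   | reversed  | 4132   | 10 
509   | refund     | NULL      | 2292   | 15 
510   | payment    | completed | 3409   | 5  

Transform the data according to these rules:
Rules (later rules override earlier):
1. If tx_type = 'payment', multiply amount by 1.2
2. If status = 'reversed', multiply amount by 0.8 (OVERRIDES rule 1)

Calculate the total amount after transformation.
24738.6

Step 1: Rule 2 takes priority for records with status = 'reversed'
  - 2 records: 5148 × 0.8 = 4118.4
Step 2: Rule 1 applies to remaining records with tx_type = 'payment'
  - 3 records: 8876 × 1.2 = 10651.2
Step 3: Other records unchanged: 9969
Step 4: Final sum = 4118.4 + 10651.2 + 9969 = 24738.6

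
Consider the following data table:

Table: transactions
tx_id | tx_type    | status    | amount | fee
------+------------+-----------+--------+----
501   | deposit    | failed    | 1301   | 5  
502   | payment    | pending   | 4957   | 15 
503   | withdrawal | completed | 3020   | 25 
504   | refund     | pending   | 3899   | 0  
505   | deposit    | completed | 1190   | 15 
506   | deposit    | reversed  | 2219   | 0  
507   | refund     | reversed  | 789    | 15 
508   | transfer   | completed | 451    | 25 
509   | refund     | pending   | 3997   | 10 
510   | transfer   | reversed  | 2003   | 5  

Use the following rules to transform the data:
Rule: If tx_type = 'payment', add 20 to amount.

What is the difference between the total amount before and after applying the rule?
20

Step 1: Original sum of amount = 23826
Step 2: 1 records have tx_type = 'payment'
Step 3: Each affected record changes by 20
Step 4: Total change = 1 × 20 = 20
Step 5: New sum = 23826 + 20 = 23846
Step 6: Difference = |23846 - 23826| = 20
        (Sum increased by 20)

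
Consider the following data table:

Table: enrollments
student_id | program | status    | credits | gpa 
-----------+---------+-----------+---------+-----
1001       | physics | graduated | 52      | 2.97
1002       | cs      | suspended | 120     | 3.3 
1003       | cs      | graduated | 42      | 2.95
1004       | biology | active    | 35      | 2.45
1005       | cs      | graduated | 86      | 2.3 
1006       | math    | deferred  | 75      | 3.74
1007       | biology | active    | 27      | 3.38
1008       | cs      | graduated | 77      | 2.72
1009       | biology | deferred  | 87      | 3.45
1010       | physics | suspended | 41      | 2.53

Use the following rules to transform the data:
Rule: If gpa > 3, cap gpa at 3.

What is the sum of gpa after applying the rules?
27.92

Step 1: 4 records have gpa > 3
Step 2: These records originally summed to 13.87
Step 3: After capping: 4 × 3 = 12
Step 4: Unaffected records sum: 15.92
Step 5: Final sum = 12 + 15.92 = 27.92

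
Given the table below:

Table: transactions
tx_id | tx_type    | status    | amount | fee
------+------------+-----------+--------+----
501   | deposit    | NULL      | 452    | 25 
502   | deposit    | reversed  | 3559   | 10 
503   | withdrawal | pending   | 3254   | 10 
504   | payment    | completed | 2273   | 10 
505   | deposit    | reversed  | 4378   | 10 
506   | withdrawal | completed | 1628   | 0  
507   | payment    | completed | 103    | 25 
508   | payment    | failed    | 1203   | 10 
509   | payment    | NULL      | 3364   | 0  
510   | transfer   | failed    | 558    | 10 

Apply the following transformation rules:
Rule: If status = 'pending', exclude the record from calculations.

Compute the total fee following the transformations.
100

Step 1: Identify records where status = 'pending'
Step 2: The excluded records sum to 10
Step 3: Original total fee = 110
Step 4: Remaining total = 110 - 10 = 100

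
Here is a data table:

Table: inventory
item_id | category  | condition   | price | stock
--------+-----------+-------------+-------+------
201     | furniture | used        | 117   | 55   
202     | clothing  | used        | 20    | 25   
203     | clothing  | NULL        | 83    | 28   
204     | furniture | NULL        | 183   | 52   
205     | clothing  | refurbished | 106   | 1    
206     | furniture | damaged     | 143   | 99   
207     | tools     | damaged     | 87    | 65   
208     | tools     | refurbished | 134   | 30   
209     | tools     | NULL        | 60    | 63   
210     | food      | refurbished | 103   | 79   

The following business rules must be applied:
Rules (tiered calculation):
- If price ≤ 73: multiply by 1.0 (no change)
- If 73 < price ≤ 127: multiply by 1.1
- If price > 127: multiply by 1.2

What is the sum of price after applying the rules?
1177.6

Step 1: Tier 1 (price ≤ 73): 2 records, sum = 80 × 1.0 = 80.0
Step 2: Tier 2 (73 < price ≤ 127): 5 records, sum = 496 × 1.1 = 545.6
Step 3: Tier 3 (price > 127): 3 records, sum = 460 × 1.2 = 552.0
Step 4: Final sum = 80.0 + 545.6 + 552.0 = 1177.6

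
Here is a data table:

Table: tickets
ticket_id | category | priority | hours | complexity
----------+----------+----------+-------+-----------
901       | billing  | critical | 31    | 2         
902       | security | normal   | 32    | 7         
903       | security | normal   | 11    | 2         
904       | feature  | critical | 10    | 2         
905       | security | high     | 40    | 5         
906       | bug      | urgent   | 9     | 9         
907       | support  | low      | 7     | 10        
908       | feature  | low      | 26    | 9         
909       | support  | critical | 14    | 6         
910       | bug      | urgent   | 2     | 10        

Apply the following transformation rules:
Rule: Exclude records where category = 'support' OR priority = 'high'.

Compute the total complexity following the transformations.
41

Step 1: Find records where category = 'support' OR priority = 'high'
Step 2: 3 records match, summing to 21
Step 3: Original sum: 62
Step 4: Remaining sum = 62 - 21 = 41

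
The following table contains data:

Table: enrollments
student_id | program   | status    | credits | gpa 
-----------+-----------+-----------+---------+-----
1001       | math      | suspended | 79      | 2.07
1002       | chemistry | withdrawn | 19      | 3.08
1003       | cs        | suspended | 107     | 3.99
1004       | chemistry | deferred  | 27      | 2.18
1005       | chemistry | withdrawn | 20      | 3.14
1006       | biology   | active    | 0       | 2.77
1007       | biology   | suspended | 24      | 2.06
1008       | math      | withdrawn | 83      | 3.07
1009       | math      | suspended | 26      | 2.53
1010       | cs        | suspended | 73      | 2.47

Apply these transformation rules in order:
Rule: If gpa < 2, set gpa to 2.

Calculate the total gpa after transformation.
27.36

Step 1: 0 records have gpa < 2
Step 2: These records originally summed to 0
Step 3: After setting to minimum: 0 × 2 = 0
Step 4: Unaffected records sum: 27.36
Step 5: Final sum = 0 + 27.36 = 27.36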